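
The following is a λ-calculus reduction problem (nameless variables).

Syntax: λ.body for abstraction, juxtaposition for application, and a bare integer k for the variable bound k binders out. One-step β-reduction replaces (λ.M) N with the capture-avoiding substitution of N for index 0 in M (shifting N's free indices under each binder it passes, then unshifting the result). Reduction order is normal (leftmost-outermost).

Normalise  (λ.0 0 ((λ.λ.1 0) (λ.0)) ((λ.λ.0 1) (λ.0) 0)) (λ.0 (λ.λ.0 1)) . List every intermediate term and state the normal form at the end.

  start: (λ.0 0 ((λ.λ.1 0) (λ.0)) ((λ.λ.0 1) (λ.0) 0)) (λ.0 (λ.λ.0 1))
  [1] (λ.0 (λ.λ.0 1)) (λ.0 (λ.λ.0 1)) ((λ.λ.1 0) (λ.0)) ((λ.λ.0 1) (λ.0) (λ.0 (λ.λ.0 1)))
  [2] (λ.0 (λ.λ.0 1)) (λ.λ.0 1) ((λ.λ.1 0) (λ.0)) ((λ.λ.0 1) (λ.0) (λ.0 (λ.λ.0 1)))
  [3] (λ.λ.0 1) (λ.λ.0 1) ((λ.λ.1 0) (λ.0)) ((λ.λ.0 1) (λ.0) (λ.0 (λ.λ.0 1)))
  [4] (λ.0 (λ.λ.0 1)) ((λ.λ.1 0) (λ.0)) ((λ.λ.0 1) (λ.0) (λ.0 (λ.λ.0 1)))
  [5] (λ.λ.1 0) (λ.0) (λ.λ.0 1) ((λ.λ.0 1) (λ.0) (λ.0 (λ.λ.0 1)))
  [6] (λ.(λ.0) 0) (λ.λ.0 1) ((λ.λ.0 1) (λ.0) (λ.0 (λ.λ.0 1)))
  [7] (λ.0) (λ.λ.0 1) ((λ.λ.0 1) (λ.0) (λ.0 (λ.λ.0 1)))
  [8] (λ.λ.0 1) ((λ.λ.0 1) (λ.0) (λ.0 (λ.λ.0 1)))
  [9] λ.0 ((λ.λ.0 1) (λ.0) (λ.0 (λ.λ.0 1)))
  [10] λ.0 ((λ.0 (λ.0)) (λ.0 (λ.λ.0 1)))
  [11] λ.0 ((λ.0 (λ.λ.0 1)) (λ.0))
  [12] λ.0 ((λ.0) (λ.λ.0 1))
  [13] λ.0 (λ.λ.0 1)

Answer: normal form = λ.0 (λ.λ.0 1)  (in 13 steps)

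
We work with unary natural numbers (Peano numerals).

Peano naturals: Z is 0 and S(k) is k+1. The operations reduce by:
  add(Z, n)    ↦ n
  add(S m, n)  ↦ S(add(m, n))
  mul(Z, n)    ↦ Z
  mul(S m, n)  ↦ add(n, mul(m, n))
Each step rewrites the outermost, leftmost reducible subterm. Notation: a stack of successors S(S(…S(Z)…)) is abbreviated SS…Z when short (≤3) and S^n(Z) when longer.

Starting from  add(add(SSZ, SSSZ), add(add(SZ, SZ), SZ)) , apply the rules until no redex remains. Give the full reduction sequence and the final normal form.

  start: add(add(SSZ, SSSZ), add(add(SZ, SZ), SZ))
  [1] add(S(add(SZ, SSSZ)), add(add(SZ, SZ), SZ))
  [2] S(add(add(SZ, SSSZ), add(add(SZ, SZ), SZ)))
  [3] S(add(S(add(Z, SSSZ)), add(add(SZ, SZ), SZ)))
  [4] S(S(add(add(Z, SSSZ), add(add(SZ, SZ), SZ))))
  [5] S(S(add(SSSZ, add(add(SZ, SZ), SZ))))
  [6] S(S(S(add(SSZ, add(add(SZ, SZ), SZ)))))
  [7] S(S(S(S(add(SZ, add(add(SZ, SZ), SZ))))))
  [8] S(S(S(S(S(add(Z, add(add(SZ, SZ), SZ)))))))
  [9] S(S(S(S(S(add(add(SZ, SZ), SZ))))))
  [10] S(S(S(S(S(add(S(add(Z, SZ)), SZ))))))
  [11] S(S(S(S(S(S(add(add(Z, SZ), SZ)))))))
  [12] S(S(S(S(S(S(add(SZ, SZ)))))))
  [13] S(S(S(S(S(S(S(add(Z, SZ))))))))
  [14] S^8(Z)

Answer: normal form = S^8(Z)  (in 14 steps)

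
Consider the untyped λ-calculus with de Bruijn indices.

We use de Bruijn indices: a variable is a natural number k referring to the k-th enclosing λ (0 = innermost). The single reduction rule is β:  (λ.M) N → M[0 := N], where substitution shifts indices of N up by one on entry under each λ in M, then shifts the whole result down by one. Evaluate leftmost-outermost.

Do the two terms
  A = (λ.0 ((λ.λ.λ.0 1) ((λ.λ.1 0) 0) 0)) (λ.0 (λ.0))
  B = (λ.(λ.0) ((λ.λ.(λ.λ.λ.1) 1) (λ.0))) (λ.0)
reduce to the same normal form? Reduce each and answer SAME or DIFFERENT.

Answer: DIFFERENT — A ⇓ λ.0 (λ.0), B ⇓ λ.λ.λ.1

Derivation:
Term A:
  start: (λ.0 ((λ.λ.λ.0 1) ((λ.λ.1 0) 0) 0)) (λ.0 (λ.0))
  [1] (λ.0 (λ.0)) ((λ.λ.λ.0 1) ((λ.λ.1 0) (λ.0 (λ.0))) (λ.0 (λ.0)))
  [2] (λ.λ.λ.0 1) ((λ.λ.1 0) (λ.0 (λ.0))) (λ.0 (λ.0)) (λ.0)
  [3] (λ.λ.0 1) (λ.0 (λ.0)) (λ.0)
  [4] (λ.0 (λ.0 (λ.0))) (λ.0)
  [5] (λ.0) (λ.0 (λ.0))
  [6] λ.0 (λ.0)

Term B:
  start: (λ.(λ.0) ((λ.λ.(λ.λ.λ.1) 1) (λ.0))) (λ.0)
  [1] (λ.0) ((λ.λ.(λ.λ.λ.1) 1) (λ.0))
  [2] (λ.λ.(λ.λ.λ.1) 1) (λ.0)
  [3] λ.(λ.λ.λ.1) (λ.0)
  [4] λ.λ.λ.1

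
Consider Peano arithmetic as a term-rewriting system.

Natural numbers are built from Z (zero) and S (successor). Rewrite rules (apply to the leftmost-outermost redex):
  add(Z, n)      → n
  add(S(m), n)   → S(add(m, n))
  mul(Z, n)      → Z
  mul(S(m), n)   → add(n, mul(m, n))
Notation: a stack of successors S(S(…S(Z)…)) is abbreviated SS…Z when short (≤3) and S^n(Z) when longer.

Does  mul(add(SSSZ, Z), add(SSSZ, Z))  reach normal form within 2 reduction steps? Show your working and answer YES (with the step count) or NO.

  start: mul(add(SSSZ, Z), add(SSSZ, Z))
  step 1: mul(S(add(SSZ, Z)), add(SSSZ, Z))
  step 2: add(add(SSSZ, Z), mul(add(SSZ, Z), add(SSSZ, Z)))

Answer: NO — after 2 steps the term is add(add(SSSZ, Z), mul(add(SSZ, Z), add(SSSZ, Z))), not yet normal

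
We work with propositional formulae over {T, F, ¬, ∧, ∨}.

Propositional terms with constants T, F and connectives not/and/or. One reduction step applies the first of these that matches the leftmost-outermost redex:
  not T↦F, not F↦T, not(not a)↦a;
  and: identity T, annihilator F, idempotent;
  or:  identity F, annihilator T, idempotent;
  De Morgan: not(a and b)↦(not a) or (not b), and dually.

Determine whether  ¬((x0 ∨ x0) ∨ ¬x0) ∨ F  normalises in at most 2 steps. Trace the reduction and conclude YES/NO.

Answer: NO — after 2 steps the term is ¬(x0 ∨ x0) ∧ ¬¬x0, not yet normal

Derivation:
  start: ¬((x0 ∨ x0) ∨ ¬x0) ∨ F
  [1] ¬((x0 ∨ x0) ∨ ¬x0)
  [2] ¬(x0 ∨ x0) ∧ ¬¬x0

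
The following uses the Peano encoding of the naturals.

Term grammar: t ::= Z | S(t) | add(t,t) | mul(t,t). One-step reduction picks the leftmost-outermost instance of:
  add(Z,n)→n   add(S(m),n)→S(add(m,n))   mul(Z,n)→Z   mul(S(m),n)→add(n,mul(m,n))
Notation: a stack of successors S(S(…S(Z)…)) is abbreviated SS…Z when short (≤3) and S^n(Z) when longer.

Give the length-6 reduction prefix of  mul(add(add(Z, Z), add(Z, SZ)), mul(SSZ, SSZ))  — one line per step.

Answer: after 6 steps: add(S(add(SZ, mul(SZ, SSZ))), mul(Z, mul(SSZ, SSZ)))

Working:
  start: mul(add(add(Z, Z), add(Z, SZ)), mul(SSZ, SSZ))
  step 1: mul(add(Z, add(Z, SZ)), mul(SSZ, SSZ))
  step 2: mul(add(Z, SZ), mul(SSZ, SSZ))
  step 3: mul(SZ, mul(SSZ, SSZ))
  step 4: add(mul(SSZ, SSZ), mul(Z, mul(SSZ, SSZ)))
  step 5: add(add(SSZ, mul(SZ, SSZ)), mul(Z, mul(SSZ, SSZ)))
  step 6: add(S(add(SZ, mul(SZ, SSZ))), mul(Z, mul(SSZ, SSZ)))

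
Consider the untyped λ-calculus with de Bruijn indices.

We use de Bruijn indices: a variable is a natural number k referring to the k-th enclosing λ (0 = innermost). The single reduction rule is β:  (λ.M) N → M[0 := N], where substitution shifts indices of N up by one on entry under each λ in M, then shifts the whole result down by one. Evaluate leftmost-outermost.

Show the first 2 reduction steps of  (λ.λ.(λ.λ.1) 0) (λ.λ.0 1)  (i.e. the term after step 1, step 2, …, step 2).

Answer: after 2 steps: λ.λ.1

Working:
  start: (λ.λ.(λ.λ.1) 0) (λ.λ.0 1)
  step 1: λ.(λ.λ.1) 0
  step 2: λ.λ.1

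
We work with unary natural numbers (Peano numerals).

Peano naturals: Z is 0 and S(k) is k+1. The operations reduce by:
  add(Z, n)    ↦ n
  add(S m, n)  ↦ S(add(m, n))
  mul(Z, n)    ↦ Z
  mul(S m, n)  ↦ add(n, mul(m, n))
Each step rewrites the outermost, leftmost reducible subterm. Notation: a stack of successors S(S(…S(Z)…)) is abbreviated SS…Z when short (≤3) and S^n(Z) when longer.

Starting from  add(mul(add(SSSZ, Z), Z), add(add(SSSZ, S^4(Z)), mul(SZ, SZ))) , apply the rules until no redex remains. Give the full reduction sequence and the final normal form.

Answer: normal form = S^8(Z)  (in 28 steps)

Reduction:
  start: add(mul(add(SSSZ, Z), Z), add(add(SSSZ, S^4(Z)), mul(SZ, SZ)))
  step 1: add(mul(S(add(SSZ, Z)), Z), add(add(SSSZ, S^4(Z)), mul(SZ, SZ)))
  step 2: add(add(Z, mul(add(SSZ, Z), Z)), add(add(SSSZ, S^4(Z)), mul(SZ, SZ)))
  step 3: add(mul(add(SSZ, Z), Z), add(add(SSSZ, S^4(Z)), mul(SZ, SZ)))
  step 4: add(mul(S(add(SZ, Z)), Z), add(add(SSSZ, S^4(Z)), mul(SZ, SZ)))
  step 5: add(add(Z, mul(add(SZ, Z), Z)), add(add(SSSZ, S^4(Z)), mul(SZ, SZ)))
  step 6: add(mul(add(SZ, Z), Z), add(add(SSSZ, S^4(Z)), mul(SZ, SZ)))
  step 7: add(mul(S(add(Z, Z)), Z), add(add(SSSZ, S^4(Z)), mul(SZ, SZ)))
  step 8: add(add(Z, mul(add(Z, Z), Z)), add(add(SSSZ, S^4(Z)), mul(SZ, SZ)))
  step 9: add(mul(add(Z, Z), Z), add(add(SSSZ, S^4(Z)), mul(SZ, SZ)))
  step 10: add(mul(Z, Z), add(add(SSSZ, S^4(Z)), mul(SZ, SZ)))
  step 11: add(Z, add(add(SSSZ, S^4(Z)), mul(SZ, SZ)))
  step 12: add(add(SSSZ, S^4(Z)), mul(SZ, SZ))
  step 13: add(S(add(SSZ, S^4(Z))), mul(SZ, SZ))
  step 14: S(add(add(SSZ, S^4(Z)), mul(SZ, SZ)))
  step 15: S(add(S(add(SZ, S^4(Z))), mul(SZ, SZ)))
  step 16: S(S(add(add(SZ, S^4(Z)), mul(SZ, SZ))))
  step 17: S(S(add(S(add(Z, S^4(Z))), mul(SZ, SZ))))
  step 18: S(S(S(add(add(Z, S^4(Z)), mul(SZ, SZ)))))
  step 19: S(S(S(add(S^4(Z), mul(SZ, SZ)))))
  step 20: S(S(S(S(add(SSSZ, mul(SZ, SZ))))))
  step 21: S(S(S(S(S(add(SSZ, mul(SZ, SZ)))))))
  step 22: S(S(S(S(S(S(add(SZ, mul(SZ, SZ))))))))
  step 23: S(S(S(S(S(S(S(add(Z, mul(SZ, SZ)))))))))
  step 24: S(S(S(S(S(S(S(mul(SZ, SZ))))))))
  step 25: S(S(S(S(S(S(S(add(SZ, mul(Z, SZ)))))))))
  step 26: S(S(S(S(S(S(S(S(add(Z, mul(Z, SZ))))))))))
  step 27: S(S(S(S(S(S(S(S(mul(Z, SZ)))))))))
  step 28: S^8(Z)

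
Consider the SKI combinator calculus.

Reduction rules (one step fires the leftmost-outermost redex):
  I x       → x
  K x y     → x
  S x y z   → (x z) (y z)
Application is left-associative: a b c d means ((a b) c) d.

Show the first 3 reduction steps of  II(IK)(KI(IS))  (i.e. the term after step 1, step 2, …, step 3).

  start: II(IK)(KI(IS))
  →1  I(IK)(KI(IS))
  →2  IK(KI(IS))
  →3  K(KI(IS))

Answer: after 3 steps: K(KI(IS))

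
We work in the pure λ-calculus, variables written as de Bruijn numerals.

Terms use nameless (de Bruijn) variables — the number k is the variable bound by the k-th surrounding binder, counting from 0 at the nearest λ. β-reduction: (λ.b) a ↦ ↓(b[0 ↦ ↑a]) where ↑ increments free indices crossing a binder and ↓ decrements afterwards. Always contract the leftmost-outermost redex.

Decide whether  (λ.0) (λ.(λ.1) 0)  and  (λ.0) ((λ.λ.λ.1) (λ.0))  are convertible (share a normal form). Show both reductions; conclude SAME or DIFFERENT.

Term A:
  start: (λ.0) (λ.(λ.1) 0)
  [1] λ.(λ.1) 0
  [2] λ.0

Term B:
  start: (λ.0) ((λ.λ.λ.1) (λ.0))
  [1] (λ.λ.λ.1) (λ.0)
  [2] λ.λ.1

Answer: DIFFERENT — A ⇓ λ.0, B ⇓ λ.λ.1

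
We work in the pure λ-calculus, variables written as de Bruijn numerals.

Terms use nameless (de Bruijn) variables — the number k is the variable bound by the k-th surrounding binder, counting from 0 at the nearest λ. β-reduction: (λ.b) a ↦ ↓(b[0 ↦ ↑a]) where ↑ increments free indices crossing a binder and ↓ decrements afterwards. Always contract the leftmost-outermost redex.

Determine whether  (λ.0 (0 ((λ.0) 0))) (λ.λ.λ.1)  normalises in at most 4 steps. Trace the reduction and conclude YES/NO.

Answer: YES — reaches normal form λ.λ.1 in 2 ≤ 4 steps

Working:
  start: (λ.0 (0 ((λ.0) 0))) (λ.λ.λ.1)
  →1  (λ.λ.λ.1) ((λ.λ.λ.1) ((λ.0) (λ.λ.λ.1)))
  →2  λ.λ.1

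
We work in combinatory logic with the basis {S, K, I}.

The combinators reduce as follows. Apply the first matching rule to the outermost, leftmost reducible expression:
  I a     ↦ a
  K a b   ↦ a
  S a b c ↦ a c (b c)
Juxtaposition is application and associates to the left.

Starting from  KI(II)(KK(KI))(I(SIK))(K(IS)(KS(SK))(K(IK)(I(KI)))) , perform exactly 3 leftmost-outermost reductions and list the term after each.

  start: KI(II)(KK(KI))(I(SIK))(K(IS)(KS(SK))(K(IK)(I(KI))))
  →1  I(KK(KI))(I(SIK))(K(IS)(KS(SK))(K(IK)(I(KI))))
  →2  KK(KI)(I(SIK))(K(IS)(KS(SK))(K(IK)(I(KI))))
  →3  K(I(SIK))(K(IS)(KS(SK))(K(IK)(I(KI))))

Answer: after 3 steps: K(I(SIK))(K(IS)(KS(SK))(K(IK)(I(KI))))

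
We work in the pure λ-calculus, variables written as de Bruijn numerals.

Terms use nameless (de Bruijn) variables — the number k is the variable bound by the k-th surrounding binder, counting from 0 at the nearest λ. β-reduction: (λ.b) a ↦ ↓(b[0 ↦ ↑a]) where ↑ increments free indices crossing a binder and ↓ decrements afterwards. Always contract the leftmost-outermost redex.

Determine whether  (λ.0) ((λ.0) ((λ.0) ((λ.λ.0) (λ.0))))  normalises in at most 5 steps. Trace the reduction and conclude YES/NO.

  start: (λ.0) ((λ.0) ((λ.0) ((λ.λ.0) (λ.0))))
  step 1: (λ.0) ((λ.0) ((λ.λ.0) (λ.0)))
  step 2: (λ.0) ((λ.λ.0) (λ.0))
  step 3: (λ.λ.0) (λ.0)
  step 4: λ.0

Answer: YES — reaches normal form λ.0 in 4 ≤ 5 steps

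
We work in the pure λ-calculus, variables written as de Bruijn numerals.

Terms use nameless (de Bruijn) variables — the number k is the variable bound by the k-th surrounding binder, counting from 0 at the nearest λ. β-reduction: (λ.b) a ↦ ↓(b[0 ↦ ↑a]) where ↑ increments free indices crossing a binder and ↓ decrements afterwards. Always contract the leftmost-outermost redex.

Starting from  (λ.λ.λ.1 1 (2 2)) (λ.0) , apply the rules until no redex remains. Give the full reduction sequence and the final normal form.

  start: (λ.λ.λ.1 1 (2 2)) (λ.0)
  step 1: λ.λ.1 1 ((λ.0) (λ.0))
  step 2: λ.λ.1 1 (λ.0)

Answer: normal form = λ.λ.1 1 (λ.0)  (in 2 steps)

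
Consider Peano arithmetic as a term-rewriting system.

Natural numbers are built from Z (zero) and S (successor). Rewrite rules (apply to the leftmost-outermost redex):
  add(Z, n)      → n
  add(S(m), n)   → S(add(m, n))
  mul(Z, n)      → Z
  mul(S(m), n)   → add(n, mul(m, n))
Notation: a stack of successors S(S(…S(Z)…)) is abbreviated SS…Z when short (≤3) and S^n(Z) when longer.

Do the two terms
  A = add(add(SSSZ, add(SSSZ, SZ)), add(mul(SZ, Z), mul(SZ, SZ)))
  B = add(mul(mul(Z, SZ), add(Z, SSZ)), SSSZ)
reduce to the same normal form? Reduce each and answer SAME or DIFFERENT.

Answer: DIFFERENT — A ⇓ S^8(Z), B ⇓ SSSZ

Working:
Term A:
  start: add(add(SSSZ, add(SSSZ, SZ)), add(mul(SZ, Z), mul(SZ, SZ)))
  →1  add(S(add(SSZ, add(SSSZ, SZ))), add(mul(SZ, Z), mul(SZ, SZ)))
  →2  S(add(add(SSZ, add(SSSZ, SZ)), add(mul(SZ, Z), mul(SZ, SZ))))
  →3  S(add(S(add(SZ, add(SSSZ, SZ))), add(mul(SZ, Z), mul(SZ, SZ))))
  →4  S(S(add(add(SZ, add(SSSZ, SZ)), add(mul(SZ, Z), mul(SZ, SZ)))))
  →5  S(S(add(S(add(Z, add(SSSZ, SZ))), add(mul(SZ, Z), mul(SZ, SZ)))))
  →6  S(S(S(add(add(Z, add(SSSZ, SZ)), add(mul(SZ, Z), mul(SZ, SZ))))))
  →7  S(S(S(add(add(SSSZ, SZ), add(mul(SZ, Z), mul(SZ, SZ))))))
  →8  S(S(S(add(S(add(SSZ, SZ)), add(mul(SZ, Z), mul(SZ, SZ))))))
  →9  S(S(S(S(add(add(SSZ, SZ), add(mul(SZ, Z), mul(SZ, SZ)))))))
  →10  S(S(S(S(add(S(add(SZ, SZ)), add(mul(SZ, Z), mul(SZ, SZ)))))))
  →11  S(S(S(S(S(add(add(SZ, SZ), add(mul(SZ, Z), mul(SZ, SZ))))))))
  →12  S(S(S(S(S(add(S(add(Z, SZ)), add(mul(SZ, Z), mul(SZ, SZ))))))))
  →13  S(S(S(S(S(S(add(add(Z, SZ), add(mul(SZ, Z), mul(SZ, SZ)))))))))
  →14  S(S(S(S(S(S(add(SZ, add(mul(SZ, Z), mul(SZ, SZ)))))))))
  →15  S(S(S(S(S(S(S(add(Z, add(mul(SZ, Z), mul(SZ, SZ))))))))))
  →16  S(S(S(S(S(S(S(add(mul(SZ, Z), mul(SZ, SZ)))))))))
  →17  S(S(S(S(S(S(S(add(add(Z, mul(Z, Z)), mul(SZ, SZ)))))))))
  →18  S(S(S(S(S(S(S(add(mul(Z, Z), mul(SZ, SZ)))))))))
  →19  S(S(S(S(S(S(S(add(Z, mul(SZ, SZ)))))))))
  →20  S(S(S(S(S(S(S(mul(SZ, SZ))))))))
  →21  S(S(S(S(S(S(S(add(SZ, mul(Z, SZ)))))))))
  →22  S(S(S(S(S(S(S(S(add(Z, mul(Z, SZ))))))))))
  →23  S(S(S(S(S(S(S(S(mul(Z, SZ)))))))))
  →24  S^8(Z)

Term B:
  start: add(mul(mul(Z, SZ), add(Z, SSZ)), SSSZ)
  →1  add(mul(Z, add(Z, SSZ)), SSSZ)
  →2  add(Z, SSSZ)
  →3  SSSZ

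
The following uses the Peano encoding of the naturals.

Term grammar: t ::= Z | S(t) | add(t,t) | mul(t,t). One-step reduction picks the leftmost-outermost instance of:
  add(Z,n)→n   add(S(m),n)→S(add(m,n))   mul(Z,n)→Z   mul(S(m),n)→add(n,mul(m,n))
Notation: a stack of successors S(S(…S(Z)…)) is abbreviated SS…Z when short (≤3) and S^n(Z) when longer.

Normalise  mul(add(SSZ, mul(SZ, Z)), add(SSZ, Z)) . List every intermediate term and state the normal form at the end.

Answer: normal form = S^4(Z)  (in 21 steps)

Derivation:
  start: mul(add(SSZ, mul(SZ, Z)), add(SSZ, Z))
  step 1: mul(S(add(SZ, mul(SZ, Z))), add(SSZ, Z))
  step 2: add(add(SSZ, Z), mul(add(SZ, mul(SZ, Z)), add(SSZ, Z)))
  step 3: add(S(add(SZ, Z)), mul(add(SZ, mul(SZ, Z)), add(SSZ, Z)))
  step 4: S(add(add(SZ, Z), mul(add(SZ, mul(SZ, Z)), add(SSZ, Z))))
  step 5: S(add(S(add(Z, Z)), mul(add(SZ, mul(SZ, Z)), add(SSZ, Z))))
  step 6: S(S(add(add(Z, Z), mul(add(SZ, mul(SZ, Z)), add(SSZ, Z)))))
  step 7: S(S(add(Z, mul(add(SZ, mul(SZ, Z)), add(SSZ, Z)))))
  step 8: S(S(mul(add(SZ, mul(SZ, Z)), add(SSZ, Z))))
  step 9: S(S(mul(S(add(Z, mul(SZ, Z))), add(SSZ, Z))))
  step 10: S(S(add(add(SSZ, Z), mul(add(Z, mul(SZ, Z)), add(SSZ, Z)))))
  step 11: S(S(add(S(add(SZ, Z)), mul(add(Z, mul(SZ, Z)), add(SSZ, Z)))))
  step 12: S(S(S(add(add(SZ, Z), mul(add(Z, mul(SZ, Z)), add(SSZ, Z))))))
  step 13: S(S(S(add(S(add(Z, Z)), mul(add(Z, mul(SZ, Z)), add(SSZ, Z))))))
  step 14: S(S(S(S(add(add(Z, Z), mul(add(Z, mul(SZ, Z)), add(SSZ, Z)))))))
  step 15: S(S(S(S(add(Z, mul(add(Z, mul(SZ, Z)), add(SSZ, Z)))))))
  step 16: S(S(S(S(mul(add(Z, mul(SZ, Z)), add(SSZ, Z))))))
  step 17: S(S(S(S(mul(mul(SZ, Z), add(SSZ, Z))))))
  step 18: S(S(S(S(mul(add(Z, mul(Z, Z)), add(SSZ, Z))))))
  step 19: S(S(S(S(mul(mul(Z, Z), add(SSZ, Z))))))
  step 20: S(S(S(S(mul(Z, add(SSZ, Z))))))
  step 21: S^4(Z)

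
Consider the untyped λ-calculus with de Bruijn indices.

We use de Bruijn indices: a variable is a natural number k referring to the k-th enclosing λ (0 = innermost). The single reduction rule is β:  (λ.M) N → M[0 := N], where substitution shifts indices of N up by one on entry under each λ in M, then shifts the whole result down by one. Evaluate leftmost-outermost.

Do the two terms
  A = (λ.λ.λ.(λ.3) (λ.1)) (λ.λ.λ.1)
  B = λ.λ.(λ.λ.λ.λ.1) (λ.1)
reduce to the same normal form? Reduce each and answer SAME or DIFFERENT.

Term A:
  start: (λ.λ.λ.(λ.3) (λ.1)) (λ.λ.λ.1)
  step 1: λ.λ.(λ.λ.λ.λ.1) (λ.1)
  step 2: λ.λ.λ.λ.λ.1

Term B:
  start: λ.λ.(λ.λ.λ.λ.1) (λ.1)
  step 1: λ.λ.λ.λ.λ.1

Answer: SAME — A ⇓ λ.λ.λ.λ.λ.1, B ⇓ λ.λ.λ.λ.λ.1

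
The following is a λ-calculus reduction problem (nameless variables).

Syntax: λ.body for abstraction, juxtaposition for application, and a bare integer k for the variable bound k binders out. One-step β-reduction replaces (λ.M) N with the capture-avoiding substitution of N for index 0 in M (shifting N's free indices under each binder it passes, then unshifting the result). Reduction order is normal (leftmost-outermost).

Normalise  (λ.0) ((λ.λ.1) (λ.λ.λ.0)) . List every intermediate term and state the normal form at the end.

  start: (λ.0) ((λ.λ.1) (λ.λ.λ.0))
  →1  (λ.λ.1) (λ.λ.λ.0)
  →2  λ.λ.λ.λ.0

Answer: normal form = λ.λ.λ.λ.0  (in 2 steps)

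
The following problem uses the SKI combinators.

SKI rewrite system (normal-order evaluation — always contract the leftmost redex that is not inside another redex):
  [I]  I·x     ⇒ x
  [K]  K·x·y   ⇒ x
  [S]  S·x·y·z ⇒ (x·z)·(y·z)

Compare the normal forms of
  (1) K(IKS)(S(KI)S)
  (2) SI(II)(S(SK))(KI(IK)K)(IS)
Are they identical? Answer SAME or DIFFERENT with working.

Answer: SAME — A ⇓ KS, B ⇓ KS

Derivation:
Term A:
  start: K(IKS)(S(KI)S)
  →1  IKS
  →2  KS

Term B:
  start: SI(II)(S(SK))(KI(IK)K)(IS)
  →1  I(S(SK))(II(S(SK)))(KI(IK)K)(IS)
  →2  S(SK)(II(S(SK)))(KI(IK)K)(IS)
  →3  SK(KI(IK)K)(II(S(SK))(KI(IK)K))(IS)
  →4  K(II(S(SK))(KI(IK)K))(KI(IK)K(II(S(SK))(KI(IK)K)))(IS)
  →5  II(S(SK))(KI(IK)K)(IS)
  →6  I(S(SK))(KI(IK)K)(IS)
  →7  S(SK)(KI(IK)K)(IS)
  →8  SK(IS)(KI(IK)K(IS))
  →9  K(KI(IK)K(IS))(IS(KI(IK)K(IS)))
  →10  KI(IK)K(IS)
  →11  IK(IS)
  →12  K(IS)
  →13  KS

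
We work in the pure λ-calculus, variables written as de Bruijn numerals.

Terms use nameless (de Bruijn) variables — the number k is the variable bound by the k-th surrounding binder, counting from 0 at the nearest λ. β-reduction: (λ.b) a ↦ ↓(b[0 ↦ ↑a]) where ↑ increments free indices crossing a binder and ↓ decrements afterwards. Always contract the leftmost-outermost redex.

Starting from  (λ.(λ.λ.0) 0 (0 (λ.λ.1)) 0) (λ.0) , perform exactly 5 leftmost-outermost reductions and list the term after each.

Answer: after 5 steps: λ.λ.0

Derivation:
  start: (λ.(λ.λ.0) 0 (0 (λ.λ.1)) 0) (λ.0)
  →1  (λ.λ.0) (λ.0) ((λ.0) (λ.λ.1)) (λ.0)
  →2  (λ.0) ((λ.0) (λ.λ.1)) (λ.0)
  →3  (λ.0) (λ.λ.1) (λ.0)
  →4  (λ.λ.1) (λ.0)
  →5  λ.λ.0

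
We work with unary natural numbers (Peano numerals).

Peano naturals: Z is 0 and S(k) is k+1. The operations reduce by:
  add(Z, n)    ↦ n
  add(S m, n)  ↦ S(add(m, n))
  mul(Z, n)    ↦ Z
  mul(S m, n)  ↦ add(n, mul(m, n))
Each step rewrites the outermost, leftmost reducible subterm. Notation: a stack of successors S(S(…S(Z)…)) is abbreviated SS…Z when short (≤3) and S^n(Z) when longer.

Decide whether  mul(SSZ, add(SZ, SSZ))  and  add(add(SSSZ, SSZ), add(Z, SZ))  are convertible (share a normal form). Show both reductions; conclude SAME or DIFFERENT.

Term A:
  start: mul(SSZ, add(SZ, SSZ))
  →1  add(add(SZ, SSZ), mul(SZ, add(SZ, SSZ)))
  →2  add(S(add(Z, SSZ)), mul(SZ, add(SZ, SSZ)))
  →3  S(add(add(Z, SSZ), mul(SZ, add(SZ, SSZ))))
  →4  S(add(SSZ, mul(SZ, add(SZ, SSZ))))
  →5  S(S(add(SZ, mul(SZ, add(SZ, SSZ)))))
  →6  S(S(S(add(Z, mul(SZ, add(SZ, SSZ))))))
  →7  S(S(S(mul(SZ, add(SZ, SSZ)))))
  →8  S(S(S(add(add(SZ, SSZ), mul(Z, add(SZ, SSZ))))))
  →9  S(S(S(add(S(add(Z, SSZ)), mul(Z, add(SZ, SSZ))))))
  →10  S(S(S(S(add(add(Z, SSZ), mul(Z, add(SZ, SSZ)))))))
  →11  S(S(S(S(add(SSZ, mul(Z, add(SZ, SSZ)))))))
  →12  S(S(S(S(S(add(SZ, mul(Z, add(SZ, SSZ))))))))
  →13  S(S(S(S(S(S(add(Z, mul(Z, add(SZ, SSZ)))))))))
  →14  S(S(S(S(S(S(mul(Z, add(SZ, SSZ))))))))
  →15  S^6(Z)

Term B:
  start: add(add(SSSZ, SSZ), add(Z, SZ))
  →1  add(S(add(SSZ, SSZ)), add(Z, SZ))
  →2  S(add(add(SSZ, SSZ), add(Z, SZ)))
  →3  S(add(S(add(SZ, SSZ)), add(Z, SZ)))
  →4  S(S(add(add(SZ, SSZ), add(Z, SZ))))
  →5  S(S(add(S(add(Z, SSZ)), add(Z, SZ))))
  →6  S(S(S(add(add(Z, SSZ), add(Z, SZ)))))
  →7  S(S(S(add(SSZ, add(Z, SZ)))))
  →8  S(S(S(S(add(SZ, add(Z, SZ))))))
  →9  S(S(S(S(S(add(Z, add(Z, SZ)))))))
  →10  S(S(S(S(S(add(Z, SZ))))))
  →11  S^6(Z)

Answer: SAME — A ⇓ S^6(Z), B ⇓ S^6(Z)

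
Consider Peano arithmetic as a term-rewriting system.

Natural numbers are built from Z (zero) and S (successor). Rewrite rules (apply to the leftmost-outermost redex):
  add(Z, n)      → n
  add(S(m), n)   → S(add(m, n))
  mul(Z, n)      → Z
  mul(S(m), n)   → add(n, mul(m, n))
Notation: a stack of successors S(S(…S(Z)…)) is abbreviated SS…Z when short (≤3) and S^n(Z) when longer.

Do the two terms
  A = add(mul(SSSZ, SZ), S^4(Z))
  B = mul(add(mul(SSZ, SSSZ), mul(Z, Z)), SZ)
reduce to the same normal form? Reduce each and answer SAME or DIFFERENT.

Answer: DIFFERENT — A ⇓ S^7(Z), B ⇓ S^6(Z)

Reduction:
Term A:
  start: add(mul(SSSZ, SZ), S^4(Z))
  step 1: add(add(SZ, mul(SSZ, SZ)), S^4(Z))
  step 2: add(S(add(Z, mul(SSZ, SZ))), S^4(Z))
  step 3: S(add(add(Z, mul(SSZ, SZ)), S^4(Z)))
  step 4: S(add(mul(SSZ, SZ), S^4(Z)))
  step 5: S(add(add(SZ, mul(SZ, SZ)), S^4(Z)))
  step 6: S(add(S(add(Z, mul(SZ, SZ))), S^4(Z)))
  step 7: S(S(add(add(Z, mul(SZ, SZ)), S^4(Z))))
  step 8: S(S(add(mul(SZ, SZ), S^4(Z))))
  step 9: S(S(add(add(SZ, mul(Z, SZ)), S^4(Z))))
  step 10: S(S(add(S(add(Z, mul(Z, SZ))), S^4(Z))))
  step 11: S(S(S(add(add(Z, mul(Z, SZ)), S^4(Z)))))
  step 12: S(S(S(add(mul(Z, SZ), S^4(Z)))))
  step 13: S(S(S(add(Z, S^4(Z)))))
  step 14: S^7(Z)

Term B:
  start: mul(add(mul(SSZ, SSSZ), mul(Z, Z)), SZ)
  step 1: mul(add(add(SSSZ, mul(SZ, SSSZ)), mul(Z, Z)), SZ)
  step 2: mul(add(S(add(SSZ, mul(SZ, SSSZ))), mul(Z, Z)), SZ)
  step 3: mul(S(add(add(SSZ, mul(SZ, SSSZ)), mul(Z, Z))), SZ)
  step 4: add(SZ, mul(add(add(SSZ, mul(SZ, SSSZ)), mul(Z, Z)), SZ))
  step 5: S(add(Z, mul(add(add(SSZ, mul(SZ, SSSZ)), mul(Z, Z)), SZ)))
  step 6: S(mul(add(add(SSZ, mul(SZ, SSSZ)), mul(Z, Z)), SZ))
  step 7: S(mul(add(S(add(SZ, mul(SZ, SSSZ))), mul(Z, Z)), SZ))
  step 8: S(mul(S(add(add(SZ, mul(SZ, SSSZ)), mul(Z, Z))), SZ))
  step 9: S(add(SZ, mul(add(add(SZ, mul(SZ, SSSZ)), mul(Z, Z)), SZ)))
  step 10: S(S(add(Z, mul(add(add(SZ, mul(SZ, SSSZ)), mul(Z, Z)), SZ))))
  step 11: S(S(mul(add(add(SZ, mul(SZ, SSSZ)), mul(Z, Z)), SZ)))
  step 12: S(S(mul(add(S(add(Z, mul(SZ, SSSZ))), mul(Z, Z)), SZ)))
  step 13: S(S(mul(S(add(add(Z, mul(SZ, SSSZ)), mul(Z, Z))), SZ)))
  step 14: S(S(add(SZ, mul(add(add(Z, mul(SZ, SSSZ)), mul(Z, Z)), SZ))))
  step 15: S(S(S(add(Z, mul(add(add(Z, mul(SZ, SSSZ)), mul(Z, Z)), SZ)))))
  step 16: S(S(S(mul(add(add(Z, mul(SZ, SSSZ)), mul(Z, Z)), SZ))))
  step 17: S(S(S(mul(add(mul(SZ, SSSZ), mul(Z, Z)), SZ))))
  step 18: S(S(S(mul(add(add(SSSZ, mul(Z, SSSZ)), mul(Z, Z)), SZ))))
  step 19: S(S(S(mul(add(S(add(SSZ, mul(Z, SSSZ))), mul(Z, Z)), SZ))))
  step 20: S(S(S(mul(S(add(add(SSZ, mul(Z, SSSZ)), mul(Z, Z))), SZ))))
  step 21: S(S(S(add(SZ, mul(add(add(SSZ, mul(Z, SSSZ)), mul(Z, Z)), SZ)))))
  step 22: S(S(S(S(add(Z, mul(add(add(SSZ, mul(Z, SSSZ)), mul(Z, Z)), SZ))))))
  step 23: S(S(S(S(mul(add(add(SSZ, mul(Z, SSSZ)), mul(Z, Z)), SZ)))))
  step 24: S(S(S(S(mul(add(S(add(SZ, mul(Z, SSSZ))), mul(Z, Z)), SZ)))))
  step 25: S(S(S(S(mul(S(add(add(SZ, mul(Z, SSSZ)), mul(Z, Z))), SZ)))))
  step 26: S(S(S(S(add(SZ, mul(add(add(SZ, mul(Z, SSSZ)), mul(Z, Z)), SZ))))))
  step 27: S(S(S(S(S(add(Z, mul(add(add(SZ, mul(Z, SSSZ)), mul(Z, Z)), SZ)))))))
  step 28: S(S(S(S(S(mul(add(add(SZ, mul(Z, SSSZ)), mul(Z, Z)), SZ))))))
  step 29: S(S(S(S(S(mul(add(S(add(Z, mul(Z, SSSZ))), mul(Z, Z)), SZ))))))
  step 30: S(S(S(S(S(mul(S(add(add(Z, mul(Z, SSSZ)), mul(Z, Z))), SZ))))))
  step 31: S(S(S(S(S(add(SZ, mul(add(add(Z, mul(Z, SSSZ)), mul(Z, Z)), SZ)))))))
  step 32: S(S(S(S(S(S(add(Z, mul(add(add(Z, mul(Z, SSSZ)), mul(Z, Z)), SZ))))))))
  step 33: S(S(S(S(S(S(mul(add(add(Z, mul(Z, SSSZ)), mul(Z, Z)), SZ)))))))
  step 34: S(S(S(S(S(S(mul(add(mul(Z, SSSZ), mul(Z, Z)), SZ)))))))
  step 35: S(S(S(S(S(S(mul(add(Z, mul(Z, Z)), SZ)))))))
  step 36: S(S(S(S(S(S(mul(mul(Z, Z), SZ)))))))
  step 37: S(S(S(S(S(S(mul(Z, SZ)))))))
  step 38: S^6(Z)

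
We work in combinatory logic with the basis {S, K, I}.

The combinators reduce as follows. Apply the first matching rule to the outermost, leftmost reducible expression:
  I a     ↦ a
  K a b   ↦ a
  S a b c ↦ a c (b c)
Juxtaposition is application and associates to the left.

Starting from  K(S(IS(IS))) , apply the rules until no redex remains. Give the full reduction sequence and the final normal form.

  start: K(S(IS(IS)))
  [1] K(S(S(IS)))
  [2] K(S(SS))

Answer: normal form = K(S(SS))  (in 2 steps)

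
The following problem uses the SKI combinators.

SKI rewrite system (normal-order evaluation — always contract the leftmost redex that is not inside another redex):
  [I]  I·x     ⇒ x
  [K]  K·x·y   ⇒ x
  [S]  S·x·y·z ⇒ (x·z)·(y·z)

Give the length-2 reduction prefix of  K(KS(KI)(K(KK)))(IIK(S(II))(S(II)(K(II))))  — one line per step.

Answer: after 2 steps: S(K(KK))

Derivation:
  start: K(KS(KI)(K(KK)))(IIK(S(II))(S(II)(K(II))))
  →1  KS(KI)(K(KK))
  →2  S(K(KK))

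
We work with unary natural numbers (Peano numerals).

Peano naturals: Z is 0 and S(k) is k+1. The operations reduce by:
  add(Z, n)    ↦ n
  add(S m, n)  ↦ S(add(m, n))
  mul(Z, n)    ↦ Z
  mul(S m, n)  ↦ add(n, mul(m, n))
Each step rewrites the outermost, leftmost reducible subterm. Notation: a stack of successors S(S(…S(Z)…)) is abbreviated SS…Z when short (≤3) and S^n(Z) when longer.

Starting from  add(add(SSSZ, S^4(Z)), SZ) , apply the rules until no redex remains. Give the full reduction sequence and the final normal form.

Answer: normal form = S^8(Z)  (in 12 steps)

Derivation:
  start: add(add(SSSZ, S^4(Z)), SZ)
  →1  add(S(add(SSZ, S^4(Z))), SZ)
  →2  S(add(add(SSZ, S^4(Z)), SZ))
  →3  S(add(S(add(SZ, S^4(Z))), SZ))
  →4  S(S(add(add(SZ, S^4(Z)), SZ)))
  →5  S(S(add(S(add(Z, S^4(Z))), SZ)))
  →6  S(S(S(add(add(Z, S^4(Z)), SZ))))
  →7  S(S(S(add(S^4(Z), SZ))))
  →8  S(S(S(S(add(SSSZ, SZ)))))
  →9  S(S(S(S(S(add(SSZ, SZ))))))
  →10  S(S(S(S(S(S(add(SZ, SZ)))))))
  →11  S(S(S(S(S(S(S(add(Z, SZ))))))))
  →12  S^8(Z)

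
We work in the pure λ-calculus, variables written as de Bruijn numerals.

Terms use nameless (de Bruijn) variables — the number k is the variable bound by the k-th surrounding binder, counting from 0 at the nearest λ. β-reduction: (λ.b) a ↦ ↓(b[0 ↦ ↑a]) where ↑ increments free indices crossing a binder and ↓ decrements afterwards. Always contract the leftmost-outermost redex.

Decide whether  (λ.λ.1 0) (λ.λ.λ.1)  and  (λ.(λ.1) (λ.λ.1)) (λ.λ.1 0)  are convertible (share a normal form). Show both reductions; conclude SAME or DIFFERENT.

Answer: DIFFERENT — A ⇓ λ.λ.λ.1, B ⇓ λ.λ.1 0

Working:
Term A:
  start: (λ.λ.1 0) (λ.λ.λ.1)
  [1] λ.(λ.λ.λ.1) 0
  [2] λ.λ.λ.1

Term B:
  start: (λ.(λ.1) (λ.λ.1)) (λ.λ.1 0)
  [1] (λ.λ.λ.1 0) (λ.λ.1)
  [2] λ.λ.1 0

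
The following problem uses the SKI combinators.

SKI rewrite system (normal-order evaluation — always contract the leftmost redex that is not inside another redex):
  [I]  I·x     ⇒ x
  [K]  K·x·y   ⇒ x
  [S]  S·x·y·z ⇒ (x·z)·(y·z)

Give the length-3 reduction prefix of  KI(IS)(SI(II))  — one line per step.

Answer: after 3 steps: SII

Reduction:
  start: KI(IS)(SI(II))
  [1] I(SI(II))
  [2] SI(II)
  [3] SII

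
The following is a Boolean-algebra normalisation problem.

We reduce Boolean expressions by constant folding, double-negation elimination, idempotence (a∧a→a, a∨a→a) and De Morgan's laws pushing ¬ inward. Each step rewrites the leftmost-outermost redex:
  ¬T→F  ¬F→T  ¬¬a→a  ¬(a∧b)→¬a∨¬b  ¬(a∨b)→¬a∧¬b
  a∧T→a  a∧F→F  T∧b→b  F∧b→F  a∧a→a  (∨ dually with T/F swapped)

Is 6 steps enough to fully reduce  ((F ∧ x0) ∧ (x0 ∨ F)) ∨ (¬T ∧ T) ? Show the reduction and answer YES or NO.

  start: ((F ∧ x0) ∧ (x0 ∨ F)) ∨ (¬T ∧ T)
  step 1: (F ∧ (x0 ∨ F)) ∨ (¬T ∧ T)
  step 2: F ∨ (¬T ∧ T)
  step 3: ¬T ∧ T
  step 4: ¬T
  step 5: F

Answer: YES — reaches normal form F in 5 ≤ 6 steps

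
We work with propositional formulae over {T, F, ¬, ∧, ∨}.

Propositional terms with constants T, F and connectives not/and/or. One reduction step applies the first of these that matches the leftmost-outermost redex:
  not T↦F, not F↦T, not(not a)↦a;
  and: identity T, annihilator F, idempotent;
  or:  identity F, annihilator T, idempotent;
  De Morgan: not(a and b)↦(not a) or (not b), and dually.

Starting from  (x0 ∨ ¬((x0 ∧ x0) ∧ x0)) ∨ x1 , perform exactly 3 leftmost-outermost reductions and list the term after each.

  start: (x0 ∨ ¬((x0 ∧ x0) ∧ x0)) ∨ x1
  →1  (x0 ∨ (¬(x0 ∧ x0) ∨ ¬x0)) ∨ x1
  →2  (x0 ∨ ((¬x0 ∨ ¬x0) ∨ ¬x0)) ∨ x1
  →3  (x0 ∨ (¬x0 ∨ ¬x0)) ∨ x1

Answer: after 3 steps: (x0 ∨ (¬x0 ∨ ¬x0)) ∨ x1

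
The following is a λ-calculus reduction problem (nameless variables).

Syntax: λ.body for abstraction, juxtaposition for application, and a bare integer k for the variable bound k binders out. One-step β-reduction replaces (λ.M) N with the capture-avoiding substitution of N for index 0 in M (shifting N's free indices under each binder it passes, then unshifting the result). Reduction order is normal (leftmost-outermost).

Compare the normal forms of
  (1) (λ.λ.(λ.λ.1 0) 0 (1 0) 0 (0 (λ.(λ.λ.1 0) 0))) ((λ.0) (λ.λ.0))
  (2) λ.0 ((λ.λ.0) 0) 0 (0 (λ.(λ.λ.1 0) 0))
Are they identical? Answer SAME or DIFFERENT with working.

Term A:
  start: (λ.λ.(λ.λ.1 0) 0 (1 0) 0 (0 (λ.(λ.λ.1 0) 0))) ((λ.0) (λ.λ.0))
  step 1: λ.(λ.λ.1 0) 0 ((λ.0) (λ.λ.0) 0) 0 (0 (λ.(λ.λ.1 0) 0))
  step 2: λ.(λ.1 0) ((λ.0) (λ.λ.0) 0) 0 (0 (λ.(λ.λ.1 0) 0))
  step 3: λ.0 ((λ.0) (λ.λ.0) 0) 0 (0 (λ.(λ.λ.1 0) 0))
  step 4: λ.0 ((λ.λ.0) 0) 0 (0 (λ.(λ.λ.1 0) 0))
  step 5: λ.0 (λ.0) 0 (0 (λ.(λ.λ.1 0) 0))
  step 6: λ.0 (λ.0) 0 (0 (λ.λ.1 0))

Term B:
  start: λ.0 ((λ.λ.0) 0) 0 (0 (λ.(λ.λ.1 0) 0))
  step 1: λ.0 (λ.0) 0 (0 (λ.(λ.λ.1 0) 0))
  step 2: λ.0 (λ.0) 0 (0 (λ.λ.1 0))

Answer: SAME — A ⇓ λ.0 (λ.0) 0 (0 (λ.λ.1 0)), B ⇓ λ.0 (λ.0) 0 (0 (λ.λ.1 0))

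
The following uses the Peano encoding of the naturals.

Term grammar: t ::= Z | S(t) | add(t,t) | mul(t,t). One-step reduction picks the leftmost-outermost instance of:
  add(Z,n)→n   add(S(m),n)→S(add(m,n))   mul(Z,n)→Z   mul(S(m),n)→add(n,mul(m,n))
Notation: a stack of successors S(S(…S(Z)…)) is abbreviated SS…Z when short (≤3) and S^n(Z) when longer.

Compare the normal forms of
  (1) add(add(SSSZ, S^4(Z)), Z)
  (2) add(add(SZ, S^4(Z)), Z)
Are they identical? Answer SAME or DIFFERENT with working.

Answer: DIFFERENT — A ⇓ S^7(Z), B ⇓ S^5(Z)

Reduction:
Term A:
  start: add(add(SSSZ, S^4(Z)), Z)
  →1  add(S(add(SSZ, S^4(Z))), Z)
  →2  S(add(add(SSZ, S^4(Z)), Z))
  →3  S(add(S(add(SZ, S^4(Z))), Z))
  →4  S(S(add(add(SZ, S^4(Z)), Z)))
  →5  S(S(add(S(add(Z, S^4(Z))), Z)))
  →6  S(S(S(add(add(Z, S^4(Z)), Z))))
  →7  S(S(S(add(S^4(Z), Z))))
  →8  S(S(S(S(add(SSSZ, Z)))))
  →9  S(S(S(S(S(add(SSZ, Z))))))
  →10  S(S(S(S(S(S(add(SZ, Z)))))))
  →11  S(S(S(S(S(S(S(add(Z, Z))))))))
  →12  S^7(Z)

Term B:
  start: add(add(SZ, S^4(Z)), Z)
  →1  add(S(add(Z, S^4(Z))), Z)
  →2  S(add(add(Z, S^4(Z)), Z))
  →3  S(add(S^4(Z), Z))
  →4  S(S(add(SSSZ, Z)))
  →5  S(S(S(add(SSZ, Z))))
  →6  S(S(S(S(add(SZ, Z)))))
  →7  S(S(S(S(S(add(Z, Z))))))
  →8  S^5(Z)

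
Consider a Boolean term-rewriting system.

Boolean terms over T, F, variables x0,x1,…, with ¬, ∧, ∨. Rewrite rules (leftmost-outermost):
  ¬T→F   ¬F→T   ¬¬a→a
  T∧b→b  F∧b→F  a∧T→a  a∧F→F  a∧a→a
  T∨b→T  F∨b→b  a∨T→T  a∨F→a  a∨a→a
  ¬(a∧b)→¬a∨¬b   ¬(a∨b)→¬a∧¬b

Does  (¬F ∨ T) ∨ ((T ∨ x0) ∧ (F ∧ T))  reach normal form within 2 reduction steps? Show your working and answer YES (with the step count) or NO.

  start: (¬F ∨ T) ∨ ((T ∨ x0) ∧ (F ∧ T))
  step 1: T ∨ ((T ∨ x0) ∧ (F ∧ T))
  step 2: T

Answer: YES — reaches normal form T in 2 ≤ 2 steps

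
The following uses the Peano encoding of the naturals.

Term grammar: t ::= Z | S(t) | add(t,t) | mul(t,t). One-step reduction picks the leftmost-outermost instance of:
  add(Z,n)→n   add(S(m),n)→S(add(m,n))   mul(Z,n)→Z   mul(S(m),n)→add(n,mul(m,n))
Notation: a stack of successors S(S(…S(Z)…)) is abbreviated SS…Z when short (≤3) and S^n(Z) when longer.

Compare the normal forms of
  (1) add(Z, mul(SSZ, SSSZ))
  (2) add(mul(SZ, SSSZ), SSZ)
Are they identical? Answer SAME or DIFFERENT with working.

Answer: DIFFERENT — A ⇓ S^6(Z), B ⇓ S^5(Z)

Reduction:
Term A:
  start: add(Z, mul(SSZ, SSSZ))
  step 1: mul(SSZ, SSSZ)
  step 2: add(SSSZ, mul(SZ, SSSZ))
  step 3: S(add(SSZ, mul(SZ, SSSZ)))
  step 4: S(S(add(SZ, mul(SZ, SSSZ))))
  step 5: S(S(S(add(Z, mul(SZ, SSSZ)))))
  step 6: S(S(S(mul(SZ, SSSZ))))
  step 7: S(S(S(add(SSSZ, mul(Z, SSSZ)))))
  step 8: S(S(S(S(add(SSZ, mul(Z, SSSZ))))))
  step 9: S(S(S(S(S(add(SZ, mul(Z, SSSZ)))))))
  step 10: S(S(S(S(S(S(add(Z, mul(Z, SSSZ))))))))
  step 11: S(S(S(S(S(S(mul(Z, SSSZ)))))))
  step 12: S^6(Z)

Term B:
  start: add(mul(SZ, SSSZ), SSZ)
  step 1: add(add(SSSZ, mul(Z, SSSZ)), SSZ)
  step 2: add(S(add(SSZ, mul(Z, SSSZ))), SSZ)
  step 3: S(add(add(SSZ, mul(Z, SSSZ)), SSZ))
  step 4: S(add(S(add(SZ, mul(Z, SSSZ))), SSZ))
  step 5: S(S(add(add(SZ, mul(Z, SSSZ)), SSZ)))
  step 6: S(S(add(S(add(Z, mul(Z, SSSZ))), SSZ)))
  step 7: S(S(S(add(add(Z, mul(Z, SSSZ)), SSZ))))
  step 8: S(S(S(add(mul(Z, SSSZ), SSZ))))
  step 9: S(S(S(add(Z, SSZ))))
  step 10: S^5(Z)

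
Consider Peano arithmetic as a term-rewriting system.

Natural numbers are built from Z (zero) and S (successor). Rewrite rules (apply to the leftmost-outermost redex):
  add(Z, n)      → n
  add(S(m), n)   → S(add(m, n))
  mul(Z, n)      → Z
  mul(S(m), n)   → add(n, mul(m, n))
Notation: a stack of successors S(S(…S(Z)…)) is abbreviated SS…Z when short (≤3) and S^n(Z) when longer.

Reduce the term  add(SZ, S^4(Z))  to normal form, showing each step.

Answer: normal form = S^5(Z)  (in 2 steps)

Derivation:
  start: add(SZ, S^4(Z))
  [1] S(add(Z, S^4(Z)))
  [2] S^5(Z)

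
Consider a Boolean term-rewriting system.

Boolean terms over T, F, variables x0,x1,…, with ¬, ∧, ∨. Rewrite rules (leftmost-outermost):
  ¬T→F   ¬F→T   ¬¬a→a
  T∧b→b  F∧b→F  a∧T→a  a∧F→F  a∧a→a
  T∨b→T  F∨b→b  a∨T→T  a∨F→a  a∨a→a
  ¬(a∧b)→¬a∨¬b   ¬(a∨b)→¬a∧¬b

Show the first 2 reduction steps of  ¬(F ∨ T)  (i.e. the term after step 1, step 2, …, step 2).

  start: ¬(F ∨ T)
  →1  ¬F ∧ ¬T
  →2  T ∧ ¬T

Answer: after 2 steps: T ∧ ¬T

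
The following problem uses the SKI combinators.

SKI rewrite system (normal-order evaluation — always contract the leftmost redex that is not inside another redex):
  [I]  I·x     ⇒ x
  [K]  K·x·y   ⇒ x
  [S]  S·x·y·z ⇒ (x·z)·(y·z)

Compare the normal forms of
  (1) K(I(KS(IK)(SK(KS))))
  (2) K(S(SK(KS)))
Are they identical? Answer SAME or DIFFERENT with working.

Term A:
  start: K(I(KS(IK)(SK(KS))))
  [1] K(KS(IK)(SK(KS)))
  [2] K(S(SK(KS)))

Term B:
  start: K(S(SK(KS)))

Answer: SAME — A ⇓ K(S(SK(KS))), B ⇓ K(S(SK(KS)))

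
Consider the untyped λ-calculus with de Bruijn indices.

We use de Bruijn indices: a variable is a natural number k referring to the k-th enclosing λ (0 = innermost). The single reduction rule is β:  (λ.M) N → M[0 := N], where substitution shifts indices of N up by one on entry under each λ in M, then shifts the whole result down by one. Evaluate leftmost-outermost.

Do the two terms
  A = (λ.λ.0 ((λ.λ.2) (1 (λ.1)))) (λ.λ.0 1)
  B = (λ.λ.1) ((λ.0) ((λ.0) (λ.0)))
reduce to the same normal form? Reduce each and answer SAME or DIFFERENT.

Answer: DIFFERENT — A ⇓ λ.0 (λ.1), B ⇓ λ.λ.0

Reduction:
Term A:
  start: (λ.λ.0 ((λ.λ.2) (1 (λ.1)))) (λ.λ.0 1)
  step 1: λ.0 ((λ.λ.2) ((λ.λ.0 1) (λ.1)))
  step 2: λ.0 (λ.1)

Term B:
  start: (λ.λ.1) ((λ.0) ((λ.0) (λ.0)))
  step 1: λ.(λ.0) ((λ.0) (λ.0))
  step 2: λ.(λ.0) (λ.0)
  step 3: λ.λ.0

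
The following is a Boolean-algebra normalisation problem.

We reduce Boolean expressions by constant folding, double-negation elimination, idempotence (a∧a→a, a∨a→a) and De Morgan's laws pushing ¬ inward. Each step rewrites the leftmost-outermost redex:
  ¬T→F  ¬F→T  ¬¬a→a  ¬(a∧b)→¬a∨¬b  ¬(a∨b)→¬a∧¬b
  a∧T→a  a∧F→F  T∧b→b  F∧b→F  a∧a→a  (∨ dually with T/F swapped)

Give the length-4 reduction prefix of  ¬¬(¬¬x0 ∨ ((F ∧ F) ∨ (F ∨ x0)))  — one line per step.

Answer: after 4 steps: x0 ∨ (F ∨ x0)

Working:
  start: ¬¬(¬¬x0 ∨ ((F ∧ F) ∨ (F ∨ x0)))
  [1] ¬¬x0 ∨ ((F ∧ F) ∨ (F ∨ x0))
  [2] x0 ∨ ((F ∧ F) ∨ (F ∨ x0))
  [3] x0 ∨ (F ∨ (F ∨ x0))
  [4] x0 ∨ (F ∨ x0)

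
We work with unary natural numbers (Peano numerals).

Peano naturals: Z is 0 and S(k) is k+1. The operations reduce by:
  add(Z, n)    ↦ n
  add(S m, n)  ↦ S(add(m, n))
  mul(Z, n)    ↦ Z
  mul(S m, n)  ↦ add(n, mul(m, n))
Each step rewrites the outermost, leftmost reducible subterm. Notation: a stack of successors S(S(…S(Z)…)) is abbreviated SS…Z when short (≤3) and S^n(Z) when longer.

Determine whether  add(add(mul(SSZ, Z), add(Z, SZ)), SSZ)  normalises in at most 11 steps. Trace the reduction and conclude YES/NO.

  start: add(add(mul(SSZ, Z), add(Z, SZ)), SSZ)
  →1  add(add(add(Z, mul(SZ, Z)), add(Z, SZ)), SSZ)
  →2  add(add(mul(SZ, Z), add(Z, SZ)), SSZ)
  →3  add(add(add(Z, mul(Z, Z)), add(Z, SZ)), SSZ)
  →4  add(add(mul(Z, Z), add(Z, SZ)), SSZ)
  →5  add(add(Z, add(Z, SZ)), SSZ)
  →6  add(add(Z, SZ), SSZ)
  →7  add(SZ, SSZ)
  →8  S(add(Z, SSZ))
  →9  SSSZ

Answer: YES — reaches normal form SSSZ in 9 ≤ 11 steps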